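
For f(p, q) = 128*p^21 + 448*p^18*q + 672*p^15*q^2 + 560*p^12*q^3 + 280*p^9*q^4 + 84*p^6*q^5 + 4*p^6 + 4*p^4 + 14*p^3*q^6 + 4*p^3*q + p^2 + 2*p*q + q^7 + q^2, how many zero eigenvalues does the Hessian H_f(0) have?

The Hessian at 0 is [[2, 2], [2, 2]] of rank 1; hence corank 1.

1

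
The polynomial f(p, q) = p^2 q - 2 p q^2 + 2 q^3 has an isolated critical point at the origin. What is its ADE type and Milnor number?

Type D4, Milnor number mu = 4.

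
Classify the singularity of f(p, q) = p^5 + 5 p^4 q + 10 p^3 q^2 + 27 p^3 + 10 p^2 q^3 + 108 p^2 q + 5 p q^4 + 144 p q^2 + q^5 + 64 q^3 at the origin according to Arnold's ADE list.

The Hessian of f at 0 is [[0, 0], [0, 0]] with rank 0, so corank 2. A Groebner basis of the Jacobian ideal J(f) in C{p,q} is {q^5, p*q^3 + 5*q^4/4, p^2 + 8*p*q/3 + 16*q^2/9}; counting standard monomials gives mu = 8. Corank 2; j^3 = (3*p + 4*q)^3 is a perfect cube, so E-series; the 5-jet and mu = 8 give E_8.

E_{8}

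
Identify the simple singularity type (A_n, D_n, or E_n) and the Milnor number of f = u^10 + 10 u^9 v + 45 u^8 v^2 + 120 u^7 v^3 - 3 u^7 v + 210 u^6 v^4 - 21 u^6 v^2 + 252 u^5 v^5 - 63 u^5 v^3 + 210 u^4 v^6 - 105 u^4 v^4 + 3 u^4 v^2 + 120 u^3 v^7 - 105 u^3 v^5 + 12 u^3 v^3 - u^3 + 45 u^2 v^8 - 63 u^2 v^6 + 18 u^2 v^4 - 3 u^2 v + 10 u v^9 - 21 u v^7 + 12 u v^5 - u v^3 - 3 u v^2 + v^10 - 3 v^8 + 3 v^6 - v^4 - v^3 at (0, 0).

Type E_7, Milnor number mu = 7.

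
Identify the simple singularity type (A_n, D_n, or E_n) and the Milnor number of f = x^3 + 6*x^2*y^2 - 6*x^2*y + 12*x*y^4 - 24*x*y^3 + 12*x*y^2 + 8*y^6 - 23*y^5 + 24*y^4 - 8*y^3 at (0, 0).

The Hessian of f at 0 has rank 0. Corank 2; j^3 = (x - 2*y)^3 is a perfect cube, so E-series; the 5-jet and mu = 8 give E_8.

Type E_{8}, Milnor number mu = 8.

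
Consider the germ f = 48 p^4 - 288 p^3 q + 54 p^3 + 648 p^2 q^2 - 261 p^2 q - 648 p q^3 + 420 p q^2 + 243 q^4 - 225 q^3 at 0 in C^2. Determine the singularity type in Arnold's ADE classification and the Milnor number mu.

Type D_5, Milnor number mu = 5.

The Hessian of f at 0 has rank 0. Corank 2; j^3 = 3*(2*p - 3*q)*(3*p - 5*q)^2 has shape L^2 M (L != M), so D-series; mu = 5 gives D_5.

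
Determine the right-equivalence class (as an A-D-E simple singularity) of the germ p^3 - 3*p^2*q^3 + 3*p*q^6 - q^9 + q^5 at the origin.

The Hessian of f at 0 is [[0, 0], [0, 0]] with rank 0, so corank 2. A Groebner basis of the Jacobian ideal J(f) in C{p,q} is {-p^2/2 + p*q^3, q^4, p^3, p^2*q}; counting standard monomials gives mu = 8. Corank 2; j^3 = p^3 is a perfect cube, so E-series; the 5-jet and mu = 8 give E_8.

E8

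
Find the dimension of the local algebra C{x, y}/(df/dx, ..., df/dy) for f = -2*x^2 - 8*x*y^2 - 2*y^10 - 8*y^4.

The Hessian of f at 0 has rank 1. Corank 1: A-series; mu = 9 gives A_9.

9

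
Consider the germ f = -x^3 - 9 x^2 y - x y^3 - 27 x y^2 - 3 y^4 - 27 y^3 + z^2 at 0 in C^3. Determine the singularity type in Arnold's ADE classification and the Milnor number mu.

The Hessian of f at 0 is [[0, 0, 0], [0, 0, 0], [0, 0, 2]] with rank 1, so corank 2. A Groebner basis of the Jacobian ideal J(f) in C{x,y,z} is {x^3 + 9*x^2*y + 162*x^2 + 972*x*y + 1458*y^2, -9*x^2 + x*y^2 - 54*x*y - 81*y^2, 3*x^2 + 18*x*y + y^3 + 27*y^2, z}; counting standard monomials gives mu = 7. Corank 2; j^3 = -(x + 3*y)^3 is a perfect cube, so E-series; the 4-jet and mu = 7 give E_7.

Type E_7, Milnor number mu = 7.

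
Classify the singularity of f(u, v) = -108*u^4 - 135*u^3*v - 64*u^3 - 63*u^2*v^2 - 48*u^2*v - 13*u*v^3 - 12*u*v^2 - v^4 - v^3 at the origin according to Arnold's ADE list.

E_7

The Hessian of f at 0 has rank 0. Corank 2; j^3 = -(4*u + v)^3 is a perfect cube, so E-series; the 4-jet and mu = 7 give E_7.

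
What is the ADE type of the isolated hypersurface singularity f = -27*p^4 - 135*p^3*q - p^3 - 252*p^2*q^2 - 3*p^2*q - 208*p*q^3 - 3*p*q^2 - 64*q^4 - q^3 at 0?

E_7

The Hessian of f at 0 has rank 0. Corank 2; j^3 = -(p + q)^3 is a perfect cube, so E-series; the 4-jet and mu = 7 give E_7.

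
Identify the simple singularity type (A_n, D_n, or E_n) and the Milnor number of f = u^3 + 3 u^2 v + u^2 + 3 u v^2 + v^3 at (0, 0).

Type A2, Milnor number mu = 2.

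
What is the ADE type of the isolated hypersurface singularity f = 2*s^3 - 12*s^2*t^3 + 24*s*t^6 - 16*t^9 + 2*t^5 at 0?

E_{8}

The Hessian of f at 0 is [[0, 0], [0, 0]] with rank 0, so corank 2. A Groebner basis of the Jacobian ideal J(f) in C{s,t} is {-s^2/4 + s*t^3, t^4, s^3, s^2*t}; counting standard monomials gives mu = 8. Corank 2; j^3 = 2*s^3 is a perfect cube, so E-series; the 5-jet and mu = 8 give E_8.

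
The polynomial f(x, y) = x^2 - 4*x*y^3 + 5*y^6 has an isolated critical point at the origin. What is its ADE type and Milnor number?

The Hessian of f at 0 has rank 1. Corank 1: A-series; mu = 5 gives A_5.

Type A_5, Milnor number mu = 5.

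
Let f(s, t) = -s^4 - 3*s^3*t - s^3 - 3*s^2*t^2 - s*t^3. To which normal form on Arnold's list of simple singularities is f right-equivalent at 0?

E_{7}

The Hessian of f at 0 has rank 0. Corank 2; j^3 = -s^3 is a perfect cube, so E-series; the 4-jet and mu = 7 give E_7.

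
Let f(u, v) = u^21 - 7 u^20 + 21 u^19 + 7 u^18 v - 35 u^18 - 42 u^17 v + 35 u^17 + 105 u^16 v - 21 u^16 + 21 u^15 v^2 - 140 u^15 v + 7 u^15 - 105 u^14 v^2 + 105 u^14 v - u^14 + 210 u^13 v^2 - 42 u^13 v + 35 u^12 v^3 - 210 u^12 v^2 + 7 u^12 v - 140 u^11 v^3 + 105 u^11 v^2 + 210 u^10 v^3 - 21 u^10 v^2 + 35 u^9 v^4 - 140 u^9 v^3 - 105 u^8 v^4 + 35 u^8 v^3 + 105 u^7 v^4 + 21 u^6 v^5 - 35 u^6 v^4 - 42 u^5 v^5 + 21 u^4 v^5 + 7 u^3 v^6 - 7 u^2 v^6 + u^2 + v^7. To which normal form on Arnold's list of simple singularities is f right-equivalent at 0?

A6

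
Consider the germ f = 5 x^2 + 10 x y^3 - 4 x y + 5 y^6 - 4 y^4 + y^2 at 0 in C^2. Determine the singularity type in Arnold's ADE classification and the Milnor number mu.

Type A_{1}, Milnor number mu = 1.

The Hessian of f at 0 is [[10, -4], [-4, 2]] with rank 2, so corank 0. A Groebner basis of the Jacobian ideal J(f) in C{x,y} is {x, y}; counting standard monomials gives mu = 1. Corank 0: nondegenerate Morse point, so A_1.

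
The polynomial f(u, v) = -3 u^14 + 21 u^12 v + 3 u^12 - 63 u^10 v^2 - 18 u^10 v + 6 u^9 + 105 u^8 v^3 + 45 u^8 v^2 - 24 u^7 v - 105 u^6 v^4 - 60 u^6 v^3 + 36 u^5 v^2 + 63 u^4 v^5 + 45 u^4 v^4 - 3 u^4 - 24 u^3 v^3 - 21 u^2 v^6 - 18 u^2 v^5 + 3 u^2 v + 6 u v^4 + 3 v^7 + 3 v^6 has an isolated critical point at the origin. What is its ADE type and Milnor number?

Type D_7, Milnor number mu = 7.

The Hessian of f at 0 has rank 0. Corank 2; j^3 = 3*u^2*v has shape L^2 M (L != M), so D-series; mu = 7 gives D_7.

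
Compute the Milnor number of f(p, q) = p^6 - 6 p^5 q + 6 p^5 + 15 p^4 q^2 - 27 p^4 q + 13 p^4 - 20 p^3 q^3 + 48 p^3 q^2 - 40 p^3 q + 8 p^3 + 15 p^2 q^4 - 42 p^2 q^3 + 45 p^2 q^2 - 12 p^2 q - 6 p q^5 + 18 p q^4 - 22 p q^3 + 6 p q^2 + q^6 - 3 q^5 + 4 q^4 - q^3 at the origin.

6

The Hessian of f at 0 is [[0, 0], [0, 0]] with rank 0, so corank 2. A Groebner basis of the Jacobian ideal J(f) in C{p,q} is {p^3 + 6*p^2 - 6*p*q + 3*q^2/2, p^2*q + 10*p^2 - 10*p*q + 5*q^2/2, 16*p^2 + p*q^2 - 16*p*q + 4*q^2, 24*p^2 - 24*p*q + q^3 + 6*q^2}; counting standard monomials gives mu = 6. Corank 2; j^3 = (2*p - q)^3 is a perfect cube, so E-series; the 4-jet and mu = 6 give E_6.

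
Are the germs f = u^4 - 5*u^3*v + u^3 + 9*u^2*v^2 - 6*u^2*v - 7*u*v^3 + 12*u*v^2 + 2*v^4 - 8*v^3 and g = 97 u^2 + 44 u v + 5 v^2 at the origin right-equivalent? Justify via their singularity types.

No.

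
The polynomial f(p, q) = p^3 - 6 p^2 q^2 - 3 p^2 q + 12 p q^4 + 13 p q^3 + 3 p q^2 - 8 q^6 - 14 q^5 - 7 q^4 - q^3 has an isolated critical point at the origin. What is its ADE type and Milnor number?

The Hessian of f at 0 is [[0, 0], [0, 0]] with rank 0, so corank 2. A Groebner basis of the Jacobian ideal J(f) in C{p,q} is {-p^2/4 + p*q/2 + q^4 - q^3/12 - q^2/4, p^3 - 5*p^2/4 + 5*p*q/2 - 17*q^3/12 - 5*q^2/4, p^2*q - 11*p^2/12 + 11*p*q/6 - 47*q^3/36 - 11*q^2/12, -p^2/2 + p*q^2 + p*q - 7*q^3/6 - q^2/2}; counting standard monomials gives mu = 7. Corank 2; j^3 = (p - q)^3 is a perfect cube, so E-series; the 4-jet and mu = 7 give E_7.

Type E_{7}, Milnor number mu = 7.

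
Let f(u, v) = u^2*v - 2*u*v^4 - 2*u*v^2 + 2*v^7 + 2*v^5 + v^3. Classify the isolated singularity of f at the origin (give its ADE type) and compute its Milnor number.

Type D8, Milnor number mu = 8.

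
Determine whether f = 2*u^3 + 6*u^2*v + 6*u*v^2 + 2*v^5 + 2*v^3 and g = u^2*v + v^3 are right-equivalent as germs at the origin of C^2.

No.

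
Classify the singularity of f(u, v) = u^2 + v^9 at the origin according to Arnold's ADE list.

A_{8}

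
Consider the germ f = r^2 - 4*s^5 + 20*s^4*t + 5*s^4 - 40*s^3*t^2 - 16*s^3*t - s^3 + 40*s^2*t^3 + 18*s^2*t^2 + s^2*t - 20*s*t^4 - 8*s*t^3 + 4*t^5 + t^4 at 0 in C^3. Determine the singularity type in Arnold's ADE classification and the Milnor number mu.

The Hessian of f at 0 is [[0, 0, 0], [0, 0, 0], [0, 0, 2]] with rank 1, so corank 2. A Groebner basis of the Jacobian ideal J(f) in C{s,t,r} is {s*t^2, s*t/2 + t^3, s^2 - 2*s*t, r}; counting standard monomials gives mu = 5. Corank 2; j^3 = -s^2*(s - t) has shape L^2 M (L != M), so D-series; mu = 5 gives D_5.

Type D_5, Milnor number mu = 5.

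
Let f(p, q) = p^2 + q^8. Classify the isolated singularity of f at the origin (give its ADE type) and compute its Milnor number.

Type A7, Milnor number mu = 7.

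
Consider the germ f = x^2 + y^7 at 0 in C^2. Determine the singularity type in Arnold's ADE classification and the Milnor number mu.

Type A6, Milnor number mu = 6.

The Hessian of f at 0 has rank 1. Corank 1: A-series; mu = 6 gives A_6.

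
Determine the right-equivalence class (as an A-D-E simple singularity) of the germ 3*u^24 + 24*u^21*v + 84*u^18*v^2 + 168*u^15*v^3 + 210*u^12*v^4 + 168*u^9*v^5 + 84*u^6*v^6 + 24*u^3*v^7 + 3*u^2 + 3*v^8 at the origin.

A_7

The Hessian of f at 0 has rank 1. Corank 1: A-series; mu = 7 gives A_7.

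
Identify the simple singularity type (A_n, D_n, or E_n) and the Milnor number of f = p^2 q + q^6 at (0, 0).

Type D_7, Milnor number mu = 7.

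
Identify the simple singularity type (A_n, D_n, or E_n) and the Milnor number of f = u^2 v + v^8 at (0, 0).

The Hessian of f at 0 is [[0, 0], [0, 0]] with rank 0, so corank 2. A Groebner basis of the Jacobian ideal J(f) in C{u,v} is {u^2/8 + v^7, u^3, u*v}; counting standard monomials gives mu = 9. Corank 2; j^3 = u^2*v has shape L^2 M (L != M), so D-series; mu = 9 gives D_9.

Type D9, Milnor number mu = 9.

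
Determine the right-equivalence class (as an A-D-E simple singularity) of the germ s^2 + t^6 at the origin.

The Hessian of f at 0 is [[2, 0], [0, 0]] with rank 1, so corank 1. A Groebner basis of the Jacobian ideal J(f) in C{s,t} is {t^5, s}; counting standard monomials gives mu = 5. Corank 1: A-series; mu = 5 gives A_5.

A5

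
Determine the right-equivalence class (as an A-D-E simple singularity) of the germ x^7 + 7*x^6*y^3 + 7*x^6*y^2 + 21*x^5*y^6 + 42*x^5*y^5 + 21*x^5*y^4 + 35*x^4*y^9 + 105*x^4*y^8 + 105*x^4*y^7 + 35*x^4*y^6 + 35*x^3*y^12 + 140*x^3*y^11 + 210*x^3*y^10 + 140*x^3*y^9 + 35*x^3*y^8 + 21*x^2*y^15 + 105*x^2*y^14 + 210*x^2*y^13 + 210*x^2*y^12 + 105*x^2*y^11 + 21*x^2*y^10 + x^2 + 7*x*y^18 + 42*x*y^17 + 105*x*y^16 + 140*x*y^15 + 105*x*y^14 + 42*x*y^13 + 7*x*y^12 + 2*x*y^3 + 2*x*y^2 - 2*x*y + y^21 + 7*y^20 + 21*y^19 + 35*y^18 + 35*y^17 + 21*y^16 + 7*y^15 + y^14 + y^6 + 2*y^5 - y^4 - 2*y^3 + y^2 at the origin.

The Hessian of f at 0 has rank 1. Corank 1: A-series; mu = 6 gives A_6.

A_{6}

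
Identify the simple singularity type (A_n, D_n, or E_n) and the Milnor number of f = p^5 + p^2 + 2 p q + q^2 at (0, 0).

Type A_{4}, Milnor number mu = 4.

The Hessian of f at 0 has rank 1. Corank 1: A-series; mu = 4 gives A_4.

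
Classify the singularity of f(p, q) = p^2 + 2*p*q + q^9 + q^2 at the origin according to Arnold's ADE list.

A8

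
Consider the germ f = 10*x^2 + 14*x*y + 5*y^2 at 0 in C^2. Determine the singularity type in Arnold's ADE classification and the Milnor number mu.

Type A_1, Milnor number mu = 1.

The Hessian of f at 0 is [[20, 14], [14, 10]] with rank 2, so corank 0. A Groebner basis of the Jacobian ideal J(f) in C{x,y} is {x, y}; counting standard monomials gives mu = 1. Corank 0: nondegenerate Morse point, so A_1.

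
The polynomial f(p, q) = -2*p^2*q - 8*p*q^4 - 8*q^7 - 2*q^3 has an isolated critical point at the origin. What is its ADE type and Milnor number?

Type D4, Milnor number mu = 4.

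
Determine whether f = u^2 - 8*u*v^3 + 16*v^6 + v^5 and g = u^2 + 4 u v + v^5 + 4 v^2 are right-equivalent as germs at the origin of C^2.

The Hessian of f at 0 is [[2, 0], [0, 0]] with rank 1, so corank 1. A Groebner basis of the Jacobian ideal J(f) in C{u,v} is {-u/4 + v^3, u^2, u*v}; counting standard monomials gives mu = 4. Corank 1: A-series; mu = 4 gives A_4. The Hessian of g at 0 is [[2, 4], [4, 8]] with rank 1, so corank 1. A Groebner basis of the Jacobian ideal J(g) in C{u,v} is {v^4, u + 2*v}; counting standard monomials gives mu = 4. Corank 1: A-series; mu = 4 gives A_4. Both have type A_4, hence right-equivalent.

Yes.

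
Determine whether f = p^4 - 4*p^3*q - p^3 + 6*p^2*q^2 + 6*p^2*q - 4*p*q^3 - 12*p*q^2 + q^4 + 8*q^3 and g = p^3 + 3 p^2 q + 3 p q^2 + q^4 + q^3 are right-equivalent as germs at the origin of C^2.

Yes.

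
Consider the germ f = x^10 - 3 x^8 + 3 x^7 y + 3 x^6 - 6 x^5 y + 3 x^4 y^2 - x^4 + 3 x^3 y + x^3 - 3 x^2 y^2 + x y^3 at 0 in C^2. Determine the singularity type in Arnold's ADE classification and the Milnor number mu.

The Hessian of f at 0 is [[0, 0], [0, 0]] with rank 0, so corank 2. A Groebner basis of the Jacobian ideal J(f) in C{x,y} is {3*x^2 + y^4 + y^3, x^3, x^2*y - x^2 - y^3/3, -2*x^2 + x*y^2 - 2*y^3/3}; counting standard monomials gives mu = 7. Corank 2; j^3 = x^3 is a perfect cube, so E-series; the 4-jet and mu = 7 give E_7.

Type E_7, Milnor number mu = 7.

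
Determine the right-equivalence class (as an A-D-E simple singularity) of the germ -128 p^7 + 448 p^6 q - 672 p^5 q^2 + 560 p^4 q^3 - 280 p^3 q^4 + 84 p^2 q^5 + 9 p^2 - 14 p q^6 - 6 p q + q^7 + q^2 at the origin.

The Hessian of f at 0 has rank 1. Corank 1: A-series; mu = 6 gives A_6.

A_{6}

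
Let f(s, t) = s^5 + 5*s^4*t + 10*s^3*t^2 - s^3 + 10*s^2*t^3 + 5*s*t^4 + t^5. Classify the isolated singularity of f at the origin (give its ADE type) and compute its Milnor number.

Type E_{8}, Milnor number mu = 8.

The Hessian of f at 0 has rank 0. Corank 2; j^3 = -s^3 is a perfect cube, so E-series; the 5-jet and mu = 8 give E_8.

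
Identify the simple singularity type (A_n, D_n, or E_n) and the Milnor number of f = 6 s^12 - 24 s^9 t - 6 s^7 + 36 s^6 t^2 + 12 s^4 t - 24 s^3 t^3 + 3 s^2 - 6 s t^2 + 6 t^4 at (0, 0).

Type A_3, Milnor number mu = 3.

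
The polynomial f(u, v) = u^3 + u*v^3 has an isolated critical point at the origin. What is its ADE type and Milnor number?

Type E_7, Milnor number mu = 7.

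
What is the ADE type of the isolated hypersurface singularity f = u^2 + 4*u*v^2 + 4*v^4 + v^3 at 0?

A2

The Hessian of f at 0 has rank 1. Corank 1: A-series; mu = 2 gives A_2.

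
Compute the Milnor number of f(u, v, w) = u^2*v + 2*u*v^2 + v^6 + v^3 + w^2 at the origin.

7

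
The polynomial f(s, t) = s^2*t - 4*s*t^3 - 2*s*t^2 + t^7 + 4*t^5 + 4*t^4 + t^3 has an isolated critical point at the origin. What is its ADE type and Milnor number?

Type D_{8}, Milnor number mu = 8.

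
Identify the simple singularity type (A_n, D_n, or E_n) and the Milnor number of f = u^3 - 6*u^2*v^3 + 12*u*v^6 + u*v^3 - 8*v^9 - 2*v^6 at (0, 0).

Type E_{7}, Milnor number mu = 7.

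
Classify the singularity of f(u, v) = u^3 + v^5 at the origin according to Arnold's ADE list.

The Hessian of f at 0 is [[0, 0], [0, 0]] with rank 0, so corank 2. A Groebner basis of the Jacobian ideal J(f) in C{u,v} is {v^4, u^2}; counting standard monomials gives mu = 8. Corank 2; j^3 = u^3 is a perfect cube, so E-series; the 5-jet and mu = 8 give E_8.

E_{8}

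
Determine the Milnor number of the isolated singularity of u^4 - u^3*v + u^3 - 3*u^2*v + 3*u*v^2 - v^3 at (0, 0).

7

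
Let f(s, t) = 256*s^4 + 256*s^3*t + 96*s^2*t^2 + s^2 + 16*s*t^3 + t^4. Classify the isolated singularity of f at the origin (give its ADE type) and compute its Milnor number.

Type A3, Milnor number mu = 3.

The Hessian of f at 0 has rank 1. Corank 1: A-series; mu = 3 gives A_3.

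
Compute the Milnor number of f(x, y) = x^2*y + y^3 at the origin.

4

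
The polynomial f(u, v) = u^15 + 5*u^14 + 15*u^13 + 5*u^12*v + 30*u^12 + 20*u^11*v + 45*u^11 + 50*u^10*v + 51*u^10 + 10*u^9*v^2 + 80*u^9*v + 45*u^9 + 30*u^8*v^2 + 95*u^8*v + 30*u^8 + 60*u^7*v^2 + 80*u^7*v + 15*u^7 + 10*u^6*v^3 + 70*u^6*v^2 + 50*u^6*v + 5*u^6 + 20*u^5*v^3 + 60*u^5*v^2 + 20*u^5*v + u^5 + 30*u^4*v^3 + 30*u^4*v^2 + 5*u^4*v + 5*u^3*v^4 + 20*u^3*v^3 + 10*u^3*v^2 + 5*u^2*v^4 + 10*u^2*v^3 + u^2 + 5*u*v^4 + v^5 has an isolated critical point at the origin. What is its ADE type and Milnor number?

The Hessian of f at 0 is [[2, 0], [0, 0]] with rank 1, so corank 1. A Groebner basis of the Jacobian ideal J(f) in C{u,v} is {v^4, u}; counting standard monomials gives mu = 4. Corank 1: A-series; mu = 4 gives A_4.

Type A_4, Milnor number mu = 4.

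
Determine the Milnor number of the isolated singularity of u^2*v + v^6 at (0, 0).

7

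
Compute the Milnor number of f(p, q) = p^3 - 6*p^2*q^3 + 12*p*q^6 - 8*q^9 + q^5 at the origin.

8

The Hessian of f at 0 is [[0, 0], [0, 0]] with rank 0, so corank 2. A Groebner basis of the Jacobian ideal J(f) in C{p,q} is {-p^2/4 + p*q^3, q^4, p^3, p^2*q}; counting standard monomials gives mu = 8. Corank 2; j^3 = p^3 is a perfect cube, so E-series; the 5-jet and mu = 8 give E_8.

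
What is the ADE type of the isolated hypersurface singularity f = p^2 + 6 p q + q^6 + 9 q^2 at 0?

A5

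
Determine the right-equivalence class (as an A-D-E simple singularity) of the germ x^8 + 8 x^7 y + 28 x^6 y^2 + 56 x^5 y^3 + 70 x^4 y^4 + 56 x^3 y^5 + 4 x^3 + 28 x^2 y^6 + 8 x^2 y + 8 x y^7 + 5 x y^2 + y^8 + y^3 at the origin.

D_{9}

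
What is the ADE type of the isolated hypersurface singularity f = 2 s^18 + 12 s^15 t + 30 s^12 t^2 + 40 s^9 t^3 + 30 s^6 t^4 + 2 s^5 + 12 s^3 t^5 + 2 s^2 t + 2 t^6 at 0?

D7

The Hessian of f at 0 is [[0, 0], [0, 0]] with rank 0, so corank 2. A Groebner basis of the Jacobian ideal J(f) in C{s,t} is {s^2/6 + t^5, s^3, s*t}; counting standard monomials gives mu = 7. Corank 2; j^3 = 2*s^2*t has shape L^2 M (L != M), so D-series; mu = 7 gives D_7.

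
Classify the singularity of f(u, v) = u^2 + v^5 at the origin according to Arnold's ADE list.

The Hessian of f at 0 is [[2, 0], [0, 0]] with rank 1, so corank 1. A Groebner basis of the Jacobian ideal J(f) in C{u,v} is {v^4, u}; counting standard monomials gives mu = 4. Corank 1: A-series; mu = 4 gives A_4.

A_{4}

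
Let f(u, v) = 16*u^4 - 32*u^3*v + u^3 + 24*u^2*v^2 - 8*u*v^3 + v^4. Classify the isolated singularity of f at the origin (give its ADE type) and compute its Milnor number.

Type E6, Milnor number mu = 6.

The Hessian of f at 0 is [[0, 0], [0, 0]] with rank 0, so corank 2. A Groebner basis of the Jacobian ideal J(f) in C{u,v} is {v^4, u*v^2 - v^3/6, u^2}; counting standard monomials gives mu = 6. Corank 2; j^3 = u^3 is a perfect cube, so E-series; the 4-jet and mu = 6 give E_6.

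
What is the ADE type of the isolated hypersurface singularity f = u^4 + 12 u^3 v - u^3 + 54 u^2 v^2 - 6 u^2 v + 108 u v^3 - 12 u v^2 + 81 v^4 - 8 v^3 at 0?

The Hessian of f at 0 is [[0, 0], [0, 0]] with rank 0, so corank 2. A Groebner basis of the Jacobian ideal J(f) in C{u,v} is {v^4, u*v^2 + 7*v^3/3, u^2 + 4*u*v + 4*v^2}; counting standard monomials gives mu = 6. Corank 2; j^3 = -(u + 2*v)^3 is a perfect cube, so E-series; the 4-jet and mu = 6 give E_6.

E_{6}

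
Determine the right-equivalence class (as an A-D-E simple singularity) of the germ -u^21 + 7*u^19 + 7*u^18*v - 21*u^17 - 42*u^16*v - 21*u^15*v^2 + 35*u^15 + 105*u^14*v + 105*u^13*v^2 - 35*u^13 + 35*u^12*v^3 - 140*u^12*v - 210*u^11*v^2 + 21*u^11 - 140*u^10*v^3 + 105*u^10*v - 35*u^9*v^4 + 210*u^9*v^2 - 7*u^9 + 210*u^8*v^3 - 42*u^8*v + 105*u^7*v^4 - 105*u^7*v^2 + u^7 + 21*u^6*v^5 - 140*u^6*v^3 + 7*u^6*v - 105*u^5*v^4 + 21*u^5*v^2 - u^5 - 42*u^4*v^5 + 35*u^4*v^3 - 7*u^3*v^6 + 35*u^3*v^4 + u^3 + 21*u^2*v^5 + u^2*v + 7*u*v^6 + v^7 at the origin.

D8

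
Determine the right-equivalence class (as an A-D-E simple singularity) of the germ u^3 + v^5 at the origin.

E8

The Hessian of f at 0 has rank 0. Corank 2; j^3 = u^3 is a perfect cube, so E-series; the 5-jet and mu = 8 give E_8.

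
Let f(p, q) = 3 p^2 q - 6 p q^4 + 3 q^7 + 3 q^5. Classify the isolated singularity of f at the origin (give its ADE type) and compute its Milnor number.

Type D_6, Milnor number mu = 6.

The Hessian of f at 0 is [[0, 0], [0, 0]] with rank 0, so corank 2. A Groebner basis of the Jacobian ideal J(f) in C{p,q} is {-p*q + q^4, p*q^2, p^2 + 5*p*q}; counting standard monomials gives mu = 6. Corank 2; j^3 = 3*p^2*q has shape L^2 M (L != M), so D-series; mu = 6 gives D_6.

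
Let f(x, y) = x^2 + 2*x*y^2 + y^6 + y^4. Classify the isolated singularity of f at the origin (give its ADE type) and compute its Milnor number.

The Hessian of f at 0 has rank 1. Corank 1: A-series; mu = 5 gives A_5.

Type A5, Milnor number mu = 5.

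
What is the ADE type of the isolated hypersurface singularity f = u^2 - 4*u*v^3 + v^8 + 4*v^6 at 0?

The Hessian of f at 0 has rank 1. Corank 1: A-series; mu = 7 gives A_7.

A_{7}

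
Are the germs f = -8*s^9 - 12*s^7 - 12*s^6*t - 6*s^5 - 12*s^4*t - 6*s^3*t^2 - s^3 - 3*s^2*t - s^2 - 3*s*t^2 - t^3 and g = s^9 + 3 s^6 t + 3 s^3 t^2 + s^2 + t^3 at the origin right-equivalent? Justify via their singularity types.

Yes.

The Hessian of f at 0 has rank 1. Corank 1: A-series; mu = 2 gives A_2. The Hessian of g at 0 has rank 1. Corank 1: A-series; mu = 2 gives A_2. Both have type A_2, hence right-equivalent.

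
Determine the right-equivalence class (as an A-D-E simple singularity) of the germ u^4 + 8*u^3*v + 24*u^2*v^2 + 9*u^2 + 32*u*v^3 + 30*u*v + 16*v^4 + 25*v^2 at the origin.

A_{3}

The Hessian of f at 0 is [[18, 30], [30, 50]] with rank 1, so corank 1. A Groebner basis of the Jacobian ideal J(f) in C{u,v} is {v^3, u + 5*v/3}; counting standard monomials gives mu = 3. Corank 1: A-series; mu = 3 gives A_3.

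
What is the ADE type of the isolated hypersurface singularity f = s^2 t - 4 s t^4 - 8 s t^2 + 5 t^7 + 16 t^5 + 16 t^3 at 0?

D8

The Hessian of f at 0 has rank 0. Corank 2; j^3 = t*(s - 4*t)^2 has shape L^2 M (L != M), so D-series; mu = 8 gives D_8.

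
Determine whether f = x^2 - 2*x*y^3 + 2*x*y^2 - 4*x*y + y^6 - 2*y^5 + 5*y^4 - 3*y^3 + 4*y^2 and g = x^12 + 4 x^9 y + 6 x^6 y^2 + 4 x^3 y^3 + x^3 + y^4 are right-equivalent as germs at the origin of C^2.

No.

The Hessian of f at 0 is [[2, -4], [-4, 8]] with rank 1, so corank 1. A Groebner basis of the Jacobian ideal J(f) in C{x,y} is {y^2, x - 2*y}; counting standard monomials gives mu = 2. Corank 1: A-series; mu = 2 gives A_2. The Hessian of g at 0 is [[0, 0], [0, 0]] with rank 0, so corank 2. A Groebner basis of the Jacobian ideal J(g) in C{x,y} is {y^3, x^2}; counting standard monomials gives mu = 6. Corank 2; j^3 = x^3 is a perfect cube, so E-series; the 4-jet and mu = 6 give E_6. f is A_2 but g is E_6, hence not right-equivalent.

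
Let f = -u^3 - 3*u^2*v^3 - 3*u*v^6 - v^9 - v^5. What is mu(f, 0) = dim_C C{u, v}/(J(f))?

The Hessian of f at 0 has rank 0. Corank 2; j^3 = -u^3 is a perfect cube, so E-series; the 5-jet and mu = 8 give E_8.

8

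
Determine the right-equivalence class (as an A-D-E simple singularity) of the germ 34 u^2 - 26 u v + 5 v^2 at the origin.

A_{1}

The Hessian of f at 0 has rank 2. Corank 0: nondegenerate Morse point, so A_1.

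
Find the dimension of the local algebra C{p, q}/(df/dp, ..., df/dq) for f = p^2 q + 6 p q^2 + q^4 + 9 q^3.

5

The Hessian of f at 0 is [[0, 0], [0, 0]] with rank 0, so corank 2. A Groebner basis of the Jacobian ideal J(f) in C{p,q} is {p^3 - 27*p^2/4 + 243*q^2/4, p^2/4 + q^3 - 9*q^2/4, p*q + 3*q^2}; counting standard monomials gives mu = 5. Corank 2; j^3 = q*(p + 3*q)^2 has shape L^2 M (L != M), so D-series; mu = 5 gives D_5.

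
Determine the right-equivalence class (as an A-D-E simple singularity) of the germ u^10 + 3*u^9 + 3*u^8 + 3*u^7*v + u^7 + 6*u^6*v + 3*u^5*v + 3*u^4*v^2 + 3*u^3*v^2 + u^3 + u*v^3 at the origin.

E_7

The Hessian of f at 0 has rank 0. Corank 2; j^3 = u^3 is a perfect cube, so E-series; the 4-jet and mu = 7 give E_7.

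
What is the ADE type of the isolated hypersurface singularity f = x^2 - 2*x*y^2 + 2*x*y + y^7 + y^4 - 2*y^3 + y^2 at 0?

A_{6}

The Hessian of f at 0 has rank 1. Corank 1: A-series; mu = 6 gives A_6.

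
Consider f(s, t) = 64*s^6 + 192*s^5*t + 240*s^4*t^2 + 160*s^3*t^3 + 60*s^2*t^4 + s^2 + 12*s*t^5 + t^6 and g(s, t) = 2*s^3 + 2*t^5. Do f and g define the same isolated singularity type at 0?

No.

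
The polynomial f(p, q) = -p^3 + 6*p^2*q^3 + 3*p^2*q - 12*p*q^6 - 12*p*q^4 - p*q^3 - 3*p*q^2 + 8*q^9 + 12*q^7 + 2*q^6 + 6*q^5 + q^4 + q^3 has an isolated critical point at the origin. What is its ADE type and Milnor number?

Type E_7, Milnor number mu = 7.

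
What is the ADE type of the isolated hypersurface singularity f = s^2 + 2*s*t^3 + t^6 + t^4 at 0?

The Hessian of f at 0 has rank 1. Corank 1: A-series; mu = 3 gives A_3.

A3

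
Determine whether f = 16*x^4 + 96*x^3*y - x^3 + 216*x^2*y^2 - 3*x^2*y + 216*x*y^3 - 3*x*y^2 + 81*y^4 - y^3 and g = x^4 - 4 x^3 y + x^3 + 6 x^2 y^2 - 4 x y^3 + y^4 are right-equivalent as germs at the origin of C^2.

Yes.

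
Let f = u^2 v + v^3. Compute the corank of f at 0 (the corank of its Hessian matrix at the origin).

Hessian at 0 has rank 0.

2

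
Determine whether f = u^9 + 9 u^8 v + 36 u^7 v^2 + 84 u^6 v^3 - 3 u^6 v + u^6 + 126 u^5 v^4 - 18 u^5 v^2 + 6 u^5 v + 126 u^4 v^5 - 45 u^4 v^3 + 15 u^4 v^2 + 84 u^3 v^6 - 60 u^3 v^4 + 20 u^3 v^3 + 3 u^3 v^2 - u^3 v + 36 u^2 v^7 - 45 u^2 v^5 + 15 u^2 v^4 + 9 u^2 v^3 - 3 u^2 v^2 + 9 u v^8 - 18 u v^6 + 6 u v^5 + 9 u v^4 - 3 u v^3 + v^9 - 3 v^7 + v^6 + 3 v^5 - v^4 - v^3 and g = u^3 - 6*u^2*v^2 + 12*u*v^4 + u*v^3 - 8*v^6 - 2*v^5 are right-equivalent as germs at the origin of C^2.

Yes.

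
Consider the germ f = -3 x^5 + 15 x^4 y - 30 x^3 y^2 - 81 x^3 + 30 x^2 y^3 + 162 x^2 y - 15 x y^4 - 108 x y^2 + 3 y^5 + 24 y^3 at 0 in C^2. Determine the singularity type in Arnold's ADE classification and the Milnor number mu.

The Hessian of f at 0 is [[0, 0], [0, 0]] with rank 0, so corank 2. A Groebner basis of the Jacobian ideal J(f) in C{x,y} is {y^5, x*y^3 - 3*y^4/4, x^2 - 4*x*y/3 + 4*y^2/9}; counting standard monomials gives mu = 8. Corank 2; j^3 = -3*(3*x - 2*y)^3 is a perfect cube, so E-series; the 5-jet and mu = 8 give E_8.

Type E8, Milnor number mu = 8.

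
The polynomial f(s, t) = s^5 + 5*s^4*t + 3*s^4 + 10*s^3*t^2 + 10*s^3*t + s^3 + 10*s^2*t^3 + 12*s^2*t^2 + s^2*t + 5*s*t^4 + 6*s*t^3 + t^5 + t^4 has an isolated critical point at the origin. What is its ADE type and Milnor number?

The Hessian of f at 0 has rank 0. Corank 2; j^3 = s^2*(s + t) has shape L^2 M (L != M), so D-series; mu = 5 gives D_5.

Type D_5, Milnor number mu = 5.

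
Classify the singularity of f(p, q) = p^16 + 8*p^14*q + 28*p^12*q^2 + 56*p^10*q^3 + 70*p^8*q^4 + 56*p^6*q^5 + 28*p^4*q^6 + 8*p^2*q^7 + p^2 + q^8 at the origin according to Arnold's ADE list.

A7

The Hessian of f at 0 is [[2, 0], [0, 0]] with rank 1, so corank 1. A Groebner basis of the Jacobian ideal J(f) in C{p,q} is {q^7, p}; counting standard monomials gives mu = 7. Corank 1: A-series; mu = 7 gives A_7.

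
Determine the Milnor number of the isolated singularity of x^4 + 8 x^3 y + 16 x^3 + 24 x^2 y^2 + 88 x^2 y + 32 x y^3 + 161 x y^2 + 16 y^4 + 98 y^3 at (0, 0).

5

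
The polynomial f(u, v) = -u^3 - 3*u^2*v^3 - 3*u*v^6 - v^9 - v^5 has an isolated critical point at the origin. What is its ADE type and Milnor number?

The Hessian of f at 0 has rank 0. Corank 2; j^3 = -u^3 is a perfect cube, so E-series; the 5-jet and mu = 8 give E_8.

Type E8, Milnor number mu = 8.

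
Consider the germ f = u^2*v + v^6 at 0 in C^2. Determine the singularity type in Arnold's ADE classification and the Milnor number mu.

The Hessian of f at 0 has rank 0. Corank 2; j^3 = u^2*v has shape L^2 M (L != M), so D-series; mu = 7 gives D_7.

Type D_{7}, Milnor number mu = 7.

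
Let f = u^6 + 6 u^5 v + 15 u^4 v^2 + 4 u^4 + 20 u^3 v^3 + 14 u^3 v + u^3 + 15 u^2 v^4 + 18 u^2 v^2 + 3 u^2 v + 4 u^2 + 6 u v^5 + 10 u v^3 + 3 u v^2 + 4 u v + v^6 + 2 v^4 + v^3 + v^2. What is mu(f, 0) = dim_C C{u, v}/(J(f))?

The Hessian of f at 0 is [[8, 4], [4, 2]] with rank 1, so corank 1. A Groebner basis of the Jacobian ideal J(f) in C{u,v} is {v^2, u + v/2}; counting standard monomials gives mu = 2. Corank 1: A-series; mu = 2 gives A_2.

2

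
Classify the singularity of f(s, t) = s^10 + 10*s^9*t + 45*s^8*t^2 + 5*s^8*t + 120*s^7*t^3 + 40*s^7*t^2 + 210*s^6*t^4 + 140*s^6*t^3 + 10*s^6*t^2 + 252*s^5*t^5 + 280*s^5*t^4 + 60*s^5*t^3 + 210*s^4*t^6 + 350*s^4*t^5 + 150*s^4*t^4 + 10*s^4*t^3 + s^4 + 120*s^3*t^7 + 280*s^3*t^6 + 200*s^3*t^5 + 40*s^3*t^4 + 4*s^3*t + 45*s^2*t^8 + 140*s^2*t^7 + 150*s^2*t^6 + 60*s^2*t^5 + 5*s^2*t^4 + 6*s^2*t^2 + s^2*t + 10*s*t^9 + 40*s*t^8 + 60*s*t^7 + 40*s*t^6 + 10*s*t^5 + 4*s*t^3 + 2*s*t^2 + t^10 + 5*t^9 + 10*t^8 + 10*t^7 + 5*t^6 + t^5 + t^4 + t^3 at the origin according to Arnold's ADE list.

The Hessian of f at 0 has rank 0. Corank 2; j^3 = t*(s + t)^2 has shape L^2 M (L != M), so D-series; mu = 6 gives D_6.

D6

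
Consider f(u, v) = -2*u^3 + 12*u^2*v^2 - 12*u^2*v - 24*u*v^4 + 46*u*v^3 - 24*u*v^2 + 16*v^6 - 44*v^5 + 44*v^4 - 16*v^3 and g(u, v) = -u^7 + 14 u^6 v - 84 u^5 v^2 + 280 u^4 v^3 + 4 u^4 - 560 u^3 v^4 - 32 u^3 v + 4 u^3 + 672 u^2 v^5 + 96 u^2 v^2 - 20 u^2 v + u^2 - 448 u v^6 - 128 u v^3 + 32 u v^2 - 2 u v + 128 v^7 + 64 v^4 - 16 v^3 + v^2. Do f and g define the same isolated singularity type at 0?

No.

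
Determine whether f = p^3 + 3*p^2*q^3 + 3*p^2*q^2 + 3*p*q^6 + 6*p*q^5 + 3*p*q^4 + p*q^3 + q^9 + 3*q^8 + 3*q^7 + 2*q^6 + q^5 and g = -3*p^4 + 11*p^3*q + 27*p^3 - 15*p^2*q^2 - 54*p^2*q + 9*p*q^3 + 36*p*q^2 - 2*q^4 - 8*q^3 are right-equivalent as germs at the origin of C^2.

Yes.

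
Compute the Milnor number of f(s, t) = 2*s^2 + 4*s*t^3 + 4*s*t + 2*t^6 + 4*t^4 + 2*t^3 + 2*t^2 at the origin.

The Hessian of f at 0 has rank 1. Corank 1: A-series; mu = 2 gives A_2.

2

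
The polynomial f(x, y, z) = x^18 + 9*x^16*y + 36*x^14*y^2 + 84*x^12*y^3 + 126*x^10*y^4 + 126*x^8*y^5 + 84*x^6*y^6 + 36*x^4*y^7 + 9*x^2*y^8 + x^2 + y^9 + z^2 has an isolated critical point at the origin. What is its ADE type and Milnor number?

Type A_8, Milnor number mu = 8.

The Hessian of f at 0 is [[2, 0, 0], [0, 0, 0], [0, 0, 2]] with rank 2, so corank 1. A Groebner basis of the Jacobian ideal J(f) in C{x,y,z} is {y^8, x, z}; counting standard monomials gives mu = 8. Corank 1: A-series; mu = 8 gives A_8.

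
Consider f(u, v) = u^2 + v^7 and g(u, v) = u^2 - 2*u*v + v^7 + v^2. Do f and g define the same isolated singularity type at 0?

Yes.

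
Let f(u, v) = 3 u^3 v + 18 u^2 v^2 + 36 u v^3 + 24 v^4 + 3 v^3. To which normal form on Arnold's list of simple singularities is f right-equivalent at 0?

E_{7}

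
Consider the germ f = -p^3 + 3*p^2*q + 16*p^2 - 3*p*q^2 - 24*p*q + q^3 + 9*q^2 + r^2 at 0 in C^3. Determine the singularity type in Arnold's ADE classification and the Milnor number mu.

The Hessian of f at 0 is [[32, -24, 0], [-24, 18, 0], [0, 0, 2]] with rank 2, so corank 1. A Groebner basis of the Jacobian ideal J(f) in C{p,q,r} is {q^2, p - 3*q/4, r}; counting standard monomials gives mu = 2. Corank 1: A-series; mu = 2 gives A_2.

Type A_2, Milnor number mu = 2.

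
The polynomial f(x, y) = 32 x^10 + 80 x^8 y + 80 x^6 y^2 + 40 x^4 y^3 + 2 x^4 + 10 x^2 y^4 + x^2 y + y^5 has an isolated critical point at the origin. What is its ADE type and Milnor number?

Type D_6, Milnor number mu = 6.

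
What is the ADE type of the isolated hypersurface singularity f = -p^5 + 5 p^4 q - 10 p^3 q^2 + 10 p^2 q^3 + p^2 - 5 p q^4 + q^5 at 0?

A4

The Hessian of f at 0 is [[2, 0], [0, 0]] with rank 1, so corank 1. A Groebner basis of the Jacobian ideal J(f) in C{p,q} is {q^4, p}; counting standard monomials gives mu = 4. Corank 1: A-series; mu = 4 gives A_4.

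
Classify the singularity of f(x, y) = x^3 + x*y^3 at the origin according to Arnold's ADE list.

E7

The Hessian of f at 0 is [[0, 0], [0, 0]] with rank 0, so corank 2. A Groebner basis of the Jacobian ideal J(f) in C{x,y} is {x^3, x*y^2, 3*x^2 + y^3}; counting standard monomials gives mu = 7. Corank 2; j^3 = x^3 is a perfect cube, so E-series; the 4-jet and mu = 7 give E_7.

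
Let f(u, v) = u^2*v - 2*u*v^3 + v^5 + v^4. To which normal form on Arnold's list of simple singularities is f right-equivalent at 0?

D_5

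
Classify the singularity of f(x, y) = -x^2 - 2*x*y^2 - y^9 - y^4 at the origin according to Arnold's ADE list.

A_8

The Hessian of f at 0 has rank 1. Corank 1: A-series; mu = 8 gives A_8.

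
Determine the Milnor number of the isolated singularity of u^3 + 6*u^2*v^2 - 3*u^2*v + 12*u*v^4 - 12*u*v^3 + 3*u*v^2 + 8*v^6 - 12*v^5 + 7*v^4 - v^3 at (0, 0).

The Hessian of f at 0 has rank 0. Corank 2; j^3 = (u - v)^3 is a perfect cube, so E-series; the 4-jet and mu = 6 give E_6.

6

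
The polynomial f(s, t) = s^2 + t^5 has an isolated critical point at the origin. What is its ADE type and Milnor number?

The Hessian of f at 0 is [[2, 0], [0, 0]] with rank 1, so corank 1. A Groebner basis of the Jacobian ideal J(f) in C{s,t} is {t^4, s}; counting standard monomials gives mu = 4. Corank 1: A-series; mu = 4 gives A_4.

Type A_{4}, Milnor number mu = 4.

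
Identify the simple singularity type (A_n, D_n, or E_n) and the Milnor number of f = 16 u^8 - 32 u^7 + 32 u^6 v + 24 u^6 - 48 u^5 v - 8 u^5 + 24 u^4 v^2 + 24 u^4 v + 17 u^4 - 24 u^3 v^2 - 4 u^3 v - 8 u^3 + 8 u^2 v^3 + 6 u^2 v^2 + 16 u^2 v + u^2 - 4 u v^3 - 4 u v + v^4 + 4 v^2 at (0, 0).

The Hessian of f at 0 has rank 1. Corank 1: A-series; mu = 3 gives A_3.

Type A_{3}, Milnor number mu = 3.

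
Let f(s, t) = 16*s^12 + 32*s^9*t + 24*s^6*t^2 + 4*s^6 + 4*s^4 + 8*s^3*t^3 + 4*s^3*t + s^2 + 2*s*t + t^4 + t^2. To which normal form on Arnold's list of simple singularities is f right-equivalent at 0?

A3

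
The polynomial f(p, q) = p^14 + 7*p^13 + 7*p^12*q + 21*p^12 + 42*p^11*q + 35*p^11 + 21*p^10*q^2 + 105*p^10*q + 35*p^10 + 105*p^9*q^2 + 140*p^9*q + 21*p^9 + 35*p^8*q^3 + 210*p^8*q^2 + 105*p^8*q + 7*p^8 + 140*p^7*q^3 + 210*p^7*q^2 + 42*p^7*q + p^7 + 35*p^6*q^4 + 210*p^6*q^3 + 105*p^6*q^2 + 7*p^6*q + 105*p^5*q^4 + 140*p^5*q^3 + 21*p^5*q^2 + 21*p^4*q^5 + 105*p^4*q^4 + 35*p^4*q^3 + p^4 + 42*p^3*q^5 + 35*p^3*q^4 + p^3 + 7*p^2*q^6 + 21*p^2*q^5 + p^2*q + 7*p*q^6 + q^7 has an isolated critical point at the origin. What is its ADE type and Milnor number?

Type D_8, Milnor number mu = 8.

The Hessian of f at 0 has rank 0. Corank 2; j^3 = p^2*(p + q) has shape L^2 M (L != M), so D-series; mu = 8 gives D_8.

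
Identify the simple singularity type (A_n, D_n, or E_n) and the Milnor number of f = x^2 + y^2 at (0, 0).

Type A_1, Milnor number mu = 1.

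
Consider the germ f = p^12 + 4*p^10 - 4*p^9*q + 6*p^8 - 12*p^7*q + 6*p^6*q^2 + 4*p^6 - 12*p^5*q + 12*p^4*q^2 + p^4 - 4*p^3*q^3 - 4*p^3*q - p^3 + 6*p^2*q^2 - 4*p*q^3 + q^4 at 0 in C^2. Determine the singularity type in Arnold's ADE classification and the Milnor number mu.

Type E6, Milnor number mu = 6.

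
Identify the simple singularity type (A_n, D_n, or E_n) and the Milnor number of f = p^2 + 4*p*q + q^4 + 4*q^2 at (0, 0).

The Hessian of f at 0 has rank 1. Corank 1: A-series; mu = 3 gives A_3.

Type A_3, Milnor number mu = 3.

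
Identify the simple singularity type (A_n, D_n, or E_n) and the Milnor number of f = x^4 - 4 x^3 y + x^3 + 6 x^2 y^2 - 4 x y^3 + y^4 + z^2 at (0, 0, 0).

Type E6, Milnor number mu = 6.

The Hessian of f at 0 is [[0, 0, 0], [0, 0, 0], [0, 0, 2]] with rank 1, so corank 2. A Groebner basis of the Jacobian ideal J(f) in C{x,y,z} is {y^4, x*y^2 - y^3/3, x^2, z}; counting standard monomials gives mu = 6. Corank 2; j^3 = x^3 is a perfect cube, so E-series; the 4-jet and mu = 6 give E_6.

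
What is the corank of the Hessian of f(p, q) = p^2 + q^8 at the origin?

1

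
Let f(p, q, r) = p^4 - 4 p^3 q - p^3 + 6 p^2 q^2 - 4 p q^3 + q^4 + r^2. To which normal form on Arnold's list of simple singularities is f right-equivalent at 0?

E_6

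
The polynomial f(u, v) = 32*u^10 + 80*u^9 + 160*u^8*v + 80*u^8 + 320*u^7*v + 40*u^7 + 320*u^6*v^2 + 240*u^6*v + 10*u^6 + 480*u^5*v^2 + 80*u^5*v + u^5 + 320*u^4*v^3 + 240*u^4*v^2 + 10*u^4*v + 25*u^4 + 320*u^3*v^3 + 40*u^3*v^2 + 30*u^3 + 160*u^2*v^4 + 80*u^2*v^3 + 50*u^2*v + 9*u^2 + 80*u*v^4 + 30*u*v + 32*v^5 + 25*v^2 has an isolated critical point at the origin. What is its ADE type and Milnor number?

Type A_{4}, Milnor number mu = 4.

The Hessian of f at 0 is [[18, 30], [30, 50]] with rank 1, so corank 1. A Groebner basis of the Jacobian ideal J(f) in C{u,v} is {243*u/6250 + v^3 + 9*v^2/50 + 81*v/1250, u^2 + 3*u/5 + v, u*v - 9*u/50 + 5*v^2/6 - 3*v/10}; counting standard monomials gives mu = 4. Corank 1: A-series; mu = 4 gives A_4.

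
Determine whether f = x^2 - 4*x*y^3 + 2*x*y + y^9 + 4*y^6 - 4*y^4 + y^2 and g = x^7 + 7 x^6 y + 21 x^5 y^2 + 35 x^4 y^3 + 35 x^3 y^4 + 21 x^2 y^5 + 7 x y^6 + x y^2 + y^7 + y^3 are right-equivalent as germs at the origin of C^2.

The Hessian of f at 0 is [[2, 2], [2, 2]] with rank 1, so corank 1. A Groebner basis of the Jacobian ideal J(f) in C{x,y} is {x^2*y^2 + x^2 + 3*x*y/2 + y^2/2, x^3 + 3*x^2*y + 3*x*y^2 + x/2 + y/2, -x/2 + y^3 - y/2}; counting standard monomials gives mu = 8. Corank 1: A-series; mu = 8 gives A_8. The Hessian of g at 0 is [[0, 0], [0, 0]] with rank 0, so corank 2. A Groebner basis of the Jacobian ideal J(g) in C{x,y} is {x^6 + y^2/7, y^3, x*y + y^2}; counting standard monomials gives mu = 8. Corank 2; j^3 = y^2*(x + y) has shape L^2 M (L != M), so D-series; mu = 8 gives D_8. f is A_8 but g is D_8, hence not right-equivalent.

No.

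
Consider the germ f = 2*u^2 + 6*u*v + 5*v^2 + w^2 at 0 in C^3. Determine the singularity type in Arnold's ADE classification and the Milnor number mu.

Type A1, Milnor number mu = 1.

The Hessian of f at 0 has rank 3. Corank 0: nondegenerate Morse point, so A_1.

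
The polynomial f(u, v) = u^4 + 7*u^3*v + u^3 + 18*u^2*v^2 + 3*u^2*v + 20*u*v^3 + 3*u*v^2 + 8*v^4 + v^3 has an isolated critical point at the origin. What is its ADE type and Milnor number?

Type E_{7}, Milnor number mu = 7.

The Hessian of f at 0 has rank 0. Corank 2; j^3 = (u + v)^3 is a perfect cube, so E-series; the 4-jet and mu = 7 give E_7.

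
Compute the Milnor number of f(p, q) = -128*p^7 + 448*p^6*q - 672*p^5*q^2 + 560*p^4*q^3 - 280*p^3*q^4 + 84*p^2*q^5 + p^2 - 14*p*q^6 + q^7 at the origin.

6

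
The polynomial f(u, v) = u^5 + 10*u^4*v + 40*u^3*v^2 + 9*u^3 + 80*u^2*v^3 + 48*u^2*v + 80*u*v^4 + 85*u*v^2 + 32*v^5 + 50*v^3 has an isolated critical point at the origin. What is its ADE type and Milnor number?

Type D_{6}, Milnor number mu = 6.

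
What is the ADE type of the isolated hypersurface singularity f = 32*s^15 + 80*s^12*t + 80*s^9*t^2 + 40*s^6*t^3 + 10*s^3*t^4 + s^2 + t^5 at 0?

A4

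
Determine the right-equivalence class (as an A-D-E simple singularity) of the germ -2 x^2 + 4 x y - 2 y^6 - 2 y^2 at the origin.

The Hessian of f at 0 is [[-4, 4], [4, -4]] with rank 1, so corank 1. A Groebner basis of the Jacobian ideal J(f) in C{x,y} is {y^5, x - y}; counting standard monomials gives mu = 5. Corank 1: A-series; mu = 5 gives A_5.

A_5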